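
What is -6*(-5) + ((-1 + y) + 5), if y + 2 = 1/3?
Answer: 97/3 ≈ 32.333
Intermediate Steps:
y = -5/3 (y = -2 + 1/3 = -5/3 ≈ -1.6667)
-6*(-5) + ((-1 + y) + 5) = -6*(-5) + ((-1 - 5/3) + 5) = 30 + (-8/3 + 5) = 30 + 7/3 = 97/3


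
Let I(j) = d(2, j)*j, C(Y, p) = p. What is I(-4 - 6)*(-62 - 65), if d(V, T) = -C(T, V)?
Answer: -2540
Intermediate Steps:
d(V, T) = -V
I(j) = -2*j (I(j) = (-1*2)*j = -2*j)
I(-4 - 6)*(-62 - 65) = (-2*(-4 - 6))*(-62 - 65) = -2*(-10)*(-127) = 20*(-127) = -2540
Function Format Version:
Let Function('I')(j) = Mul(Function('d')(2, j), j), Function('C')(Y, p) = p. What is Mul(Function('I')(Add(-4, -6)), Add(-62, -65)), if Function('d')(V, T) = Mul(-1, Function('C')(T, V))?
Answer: -2540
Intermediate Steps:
Function('d')(V, T) = Mul(-1, V)
Function('I')(j) = Mul(-2, j) (Function('I')(j) = Mul(Mul(-1, 2), j) = Mul(-2, j))
Mul(Function('I')(Add(-4, -6)), Add(-62, -65)) = Mul(Mul(-2, Add(-4, -6)), Add(-62, -65)) = Mul(Mul(-2, -10), -127) = Mul(20, -127) = -2540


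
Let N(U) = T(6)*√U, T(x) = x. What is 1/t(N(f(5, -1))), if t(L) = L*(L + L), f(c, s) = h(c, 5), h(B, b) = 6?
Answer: 1/432 ≈ 0.0023148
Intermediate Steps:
f(c, s) = 6
N(U) = 6*√U
t(L) = 2*L² (t(L) = L*(2*L) = 2*L²)
1/t(N(f(5, -1))) = 1/(2*(6*√6)²) = 1/(2*216) = 1/432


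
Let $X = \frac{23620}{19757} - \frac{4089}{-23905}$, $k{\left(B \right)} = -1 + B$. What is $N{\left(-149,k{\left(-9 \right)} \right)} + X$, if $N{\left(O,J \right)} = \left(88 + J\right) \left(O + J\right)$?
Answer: $- \frac{5856708613697}{472291085} \approx -12401.0$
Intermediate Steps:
$N{\left(O,J \right)} = \left(88 + J\right) \left(J + O\right)$
$X = \frac{645422473}{472291085}$ ($X = 23620 \cdot \frac{1}{19757} - - \frac{4089}{23905} = \frac{23620}{19757} + \frac{4089}{23905} = \frac{645422473}{472291085} \approx 1.3666$)
$N{\left(-149,k{\left(-9 \right)} \right)} + X = \left(\left(-1 - 9\right)^{2} + 88 \left(-1 - 9\right) + 88 \left(-149\right) + \left(-1 - 9\right) \left(-149\right)\right) + \frac{645422473}{472291085} = \left(\left(-10\right)^{2} + 88 \left(-10\right) - 13112 - -1490\right) + \frac{645422473}{472291085} = \left(100 - 880 - 13112 + 1490\right) + \frac{645422473}{472291085} = -12402 + \frac{645422473}{472291085} = - \frac{5856708613697}{472291085}$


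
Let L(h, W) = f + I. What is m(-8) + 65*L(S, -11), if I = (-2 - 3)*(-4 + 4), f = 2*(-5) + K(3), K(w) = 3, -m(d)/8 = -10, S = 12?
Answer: -375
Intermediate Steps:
m(d) = 80 (m(d) = -8*(-10) = 80)
f = -7 (f = 2*(-5) + 3 = -10 + 3 = -7)
I = 0 (I = -5*0 = 0)
L(h, W) = -7 (L(h, W) = -7 + 0 = -7)
m(-8) + 65*L(S, -11) = 80 + 65*(-7) = 80 - 455 = -375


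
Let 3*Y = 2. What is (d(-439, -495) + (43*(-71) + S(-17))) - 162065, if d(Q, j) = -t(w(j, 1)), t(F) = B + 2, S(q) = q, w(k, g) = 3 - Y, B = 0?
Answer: -165137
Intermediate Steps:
Y = 2/3 (Y = (1/3)*2 = 2/3 ≈ 0.66667)
w(k, g) = 7/3 (w(k, g) = 3 - 1*2/3 = 3 - 2/3 = 7/3)
t(F) = 2 (t(F) = 0 + 2 = 2)
d(Q, j) = -2 (d(Q, j) = -1*2 = -2)
(d(-439, -495) + (43*(-71) + S(-17))) - 162065 = (-2 + (43*(-71) - 17)) - 162065 = (-2 + (-3053 - 17)) - 162065 = (-2 - 3070) - 162065 = -3072 - 162065 = -165137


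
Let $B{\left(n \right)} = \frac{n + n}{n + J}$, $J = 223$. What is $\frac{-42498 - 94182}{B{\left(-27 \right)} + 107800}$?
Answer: $- \frac{13394640}{10564373} \approx -1.2679$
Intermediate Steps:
$B{\left(n \right)} = \frac{2 n}{223 + n}$ ($B{\left(n \right)} = \frac{n + n}{n + 223} = \frac{2 n}{223 + n}$)
$\frac{-42498 - 94182}{B{\left(-27 \right)} + 107800} = \frac{-42498 - 94182}{2 \left(-27\right) \frac{1}{223 - 27} + 107800} = - \frac{136680}{2 \left(-27\right) \frac{1}{196} + 107800} = - \frac{136680}{- \frac{27}{98} + 107800} = - \frac{136680}{\frac{10564373}{98}} = \left(-136680\right) \frac{98}{10564373} = - \frac{13394640}{10564373}$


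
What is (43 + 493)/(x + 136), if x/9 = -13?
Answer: 536/19 ≈ 28.211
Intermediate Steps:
x = -117 (x = 9*(-13) = -117)
(43 + 493)/(x + 136) = (43 + 493)/(-117 + 136) = 536/19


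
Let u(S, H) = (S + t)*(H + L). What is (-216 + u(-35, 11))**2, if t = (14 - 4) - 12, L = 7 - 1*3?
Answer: 594441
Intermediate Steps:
L = 4 (L = 7 - 3 = 4)
t = -2 (t = 10 - 12 = -2)
u(S, H) = (-2 + S)*(4 + H) (u(S, H) = (S - 2)*(H + 4) = (-2 + S)*(4 + H))
(-216 + u(-35, 11))**2 = (-216 + (-8 - 2*11 + 4*(-35) + 11*(-35)))**2 = (-216 + (-8 - 22 - 140 - 385))**2 = (-216 - 555)**2 = (-771)**2 = 594441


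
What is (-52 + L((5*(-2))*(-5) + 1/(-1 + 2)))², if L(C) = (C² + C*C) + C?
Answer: 27050401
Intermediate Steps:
L(C) = C + 2*C² (L(C) = (C² + C²) + C = 2*C² + C = C + 2*C²)
(-52 + L((5*(-2))*(-5) + 1/(-1 + 2)))² = (-52 + ((5*(-2))*(-5) + 1/(-1 + 2))*(1 + 2*((5*(-2))*(-5) + 1/(-1 + 2))))² = (-52 + (-10*(-5) + 1/1)*(1 + 2*(-10*(-5) + 1/1)))² = (-52 + (50 + 1)*(1 + 2*(50 + 1)))² = (-52 + 51*(1 + 2*51))² = (-52 + 51*(1 + 102))² = (-52 + 51*103)² = (-52 + 5253)² = 5201² = 27050401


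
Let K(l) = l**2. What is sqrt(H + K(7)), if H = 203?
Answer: 6*sqrt(7) ≈ 15.875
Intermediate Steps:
sqrt(H + K(7)) = sqrt(203 + 7**2) = sqrt(203 + 49) = sqrt(252) = 6*sqrt(7)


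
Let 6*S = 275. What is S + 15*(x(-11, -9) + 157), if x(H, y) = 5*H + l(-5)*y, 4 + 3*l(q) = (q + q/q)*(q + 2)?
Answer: 7295/6 ≈ 1215.8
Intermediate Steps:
S = 275/6 (S = (⅙)*275 = 275/6 ≈ 45.833)
l(q) = -4/3 + (1 + q)*(2 + q)/3 (l(q) = -4/3 + ((q + q/q)*(q + 2))/3 = -4/3 + ((q + 1)*(2 + q))/3 = -4/3 + ((1 + q)*(2 + q))/3 = -4/3 + (1 + q)*(2 + q)/3)
x(H, y) = 5*H + 8*y/3 (x(H, y) = 5*H + (-⅔ - 5 + (⅓)*(-5)²)*y = 5*H + (-⅔ - 5 + (⅓)*25)*y = 5*H + (-⅔ - 5 + 25/3)*y = 5*H + 8*y/3)
S + 15*(x(-11, -9) + 157) = 275/6 + 15*((5*(-11) + (8/3)*(-9)) + 157) = 275/6 + 15*((-55 - 24) + 157) = 275/6 + 15*(-79 + 157) = 275/6 + 15*78 = 275/6 + 1170 = 7295/6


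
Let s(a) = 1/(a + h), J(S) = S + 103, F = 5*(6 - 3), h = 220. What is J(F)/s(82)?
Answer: 35636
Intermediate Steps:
F = 15 (F = 5*3 = 15)
J(S) = 103 + S
s(a) = 1/(220 + a) (s(a) = 1/(a + 220) = 1/(220 + a))
J(F)/s(82) = (103 + 15)/(1/(220 + 82)) = 118/(1/302) = 118*302 = 35636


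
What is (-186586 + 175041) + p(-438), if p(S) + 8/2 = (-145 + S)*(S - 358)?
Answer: 452519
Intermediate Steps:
p(S) = -4 + (-358 + S)*(-145 + S) (p(S) = -4 + (-145 + S)*(S - 358) = -4 + (-145 + S)*(-358 + S) = -4 + (-358 + S)*(-145 + S))
(-186586 + 175041) + p(-438) = (-186586 + 175041) + (51906 + (-438)**2 - 503*(-438)) = -11545 + (51906 + 191844 + 220314) = -11545 + 464064 = 452519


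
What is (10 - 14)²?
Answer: 16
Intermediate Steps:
(10 - 14)² = (-4)² = 16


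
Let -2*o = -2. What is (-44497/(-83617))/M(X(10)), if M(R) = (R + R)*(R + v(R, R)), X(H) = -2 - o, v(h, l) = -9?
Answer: 44497/6020424 ≈ 0.0073910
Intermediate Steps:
o = 1 (o = -½*(-2) = 1)
X(H) = -3 (X(H) = -2 - 1*1 = -2 - 1 = -3)
M(R) = 2*R*(-9 + R) (M(R) = (R + R)*(R - 9) = (2*R)*(-9 + R) = 2*R*(-9 + R))
(-44497/(-83617))/M(X(10)) = (-44497/(-83617))/((2*(-3)*(-9 - 3))) = (-44497*(-1/83617))/((2*(-3)*(-12))) = (44497/83617)/72 = (44497/83617)*(1/72) = 44497/6020424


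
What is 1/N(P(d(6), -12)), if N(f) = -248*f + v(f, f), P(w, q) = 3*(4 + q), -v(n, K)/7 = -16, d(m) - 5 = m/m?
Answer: 1/6064 ≈ 0.00016491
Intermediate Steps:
d(m) = 6 (d(m) = 5 + m/m = 5 + 1 = 6)
v(n, K) = 112 (v(n, K) = -7*(-16) = 112)
P(w, q) = 12 + 3*q
N(f) = 112 - 248*f (N(f) = -248*f + 112 = 112 - 248*f)
1/N(P(d(6), -12)) = 1/(112 - 248*(12 + 3*(-12))) = 1/(112 - 248*(12 - 36)) = 1/(112 - 248*(-24)) = 1/(112 + 5952) = 1/6064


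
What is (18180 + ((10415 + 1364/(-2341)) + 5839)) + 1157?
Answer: 83317167/2341 ≈ 35590.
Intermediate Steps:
(18180 + ((10415 + 1364/(-2341)) + 5839)) + 1157 = (18180 + ((10415 + 1364*(-1/2341)) + 5839)) + 1157 = (18180 + ((10415 - 1364/2341) + 5839)) + 1157 = (18180 + (24380151/2341 + 5839)) + 1157 = (18180 + 38049250/2341) + 1157 = 80608630/2341 + 1157 = 83317167/2341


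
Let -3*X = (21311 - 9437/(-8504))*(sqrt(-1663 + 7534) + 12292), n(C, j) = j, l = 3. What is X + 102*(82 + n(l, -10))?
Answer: -185632696727/2126 - 60412727*sqrt(5871)/8504 ≈ -8.7860e+7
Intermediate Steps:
X = -185648310071/2126 - 60412727*sqrt(5871)/8504 (X = -(21311 - 9437/(-8504))*(sqrt(-1663 + 7534) + 12292)/3 = -(21311 - 9437*(-1/8504))*(sqrt(5871) + 12292)/3 = -(21311 + 9437/8504)*(12292 + sqrt(5871))/3 = -60412727*(12292 + sqrt(5871))/8504 = -(556944930213/2126 + 181238181*sqrt(5871)/8504)/3 = -185648310071/2126 - 60412727*sqrt(5871)/8504 ≈ -8.7867e+7)
X + 102*(82 + n(l, -10)) = (-185648310071/2126 - 60412727*sqrt(5871)/8504) + 102*(82 - 10) = (-185648310071/2126 - 60412727*sqrt(5871)/8504) + 102*72 = (-185648310071/2126 - 60412727*sqrt(5871)/8504) + 7344 = -185632696727/2126 - 60412727*sqrt(5871)/8504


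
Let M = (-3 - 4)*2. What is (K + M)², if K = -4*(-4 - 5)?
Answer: 484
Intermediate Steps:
K = 36 (K = -4*(-9) = 36)
M = -14 (M = -7*2 = -14)
(K + M)² = (36 - 14)² = 22² = 484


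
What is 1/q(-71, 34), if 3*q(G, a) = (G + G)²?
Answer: 3/20164 ≈ 0.00014878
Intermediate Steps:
q(G, a) = 4*G²/3 (q(G, a) = (G + G)²/3 = (2*G)²/3 = (4*G²)/3 = 4*G²/3)
1/q(-71, 34) = 1/((4/3)*(-71)²) = 1/((4/3)*5041) = 1/(20164/3) = 3/20164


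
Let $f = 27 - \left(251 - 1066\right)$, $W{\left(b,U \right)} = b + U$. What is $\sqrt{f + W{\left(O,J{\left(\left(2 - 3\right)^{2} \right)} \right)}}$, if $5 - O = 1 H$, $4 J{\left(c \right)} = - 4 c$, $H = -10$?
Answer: $2 \sqrt{214} \approx 29.257$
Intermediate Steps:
$J{\left(c \right)} = - c$ ($J{\left(c \right)} = \frac{\left(-4\right) c}{4} = - c$)
$O = 15$ ($O = 5 - 1 \left(-10\right) = 5 - -10 = 5 + 10 = 15$)
$W{\left(b,U \right)} = U + b$
$f = 842$ ($f = 27 - -815 = 27 + 815 = 842$)
$\sqrt{f + W{\left(O,J{\left(\left(2 - 3\right)^{2} \right)} \right)}} = \sqrt{842 + \left(- \left(2 - 3\right)^{2} + 15\right)} = \sqrt{842 + \left(- \left(-1\right)^{2} + 15\right)} = \sqrt{842 + \left(\left(-1\right) 1 + 15\right)} = \sqrt{842 + \left(-1 + 15\right)} = \sqrt{842 + 14} = \sqrt{856} = 2 \sqrt{214}$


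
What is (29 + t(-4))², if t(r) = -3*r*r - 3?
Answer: 484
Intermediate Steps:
t(r) = -3 - 3*r² (t(r) = -3*r² - 3 = -3 - 3*r²)
(29 + t(-4))² = (29 + (-3 - 3*(-4)²))² = (29 + (-3 - 3*16))² = (29 + (-3 - 48))² = (29 - 51)² = (-22)² = 484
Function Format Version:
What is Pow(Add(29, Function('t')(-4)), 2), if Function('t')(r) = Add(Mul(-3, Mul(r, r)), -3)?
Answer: 484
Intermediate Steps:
Function('t')(r) = Add(-3, Mul(-3, Pow(r, 2))) (Function('t')(r) = Add(Mul(-3, Pow(r, 2)), -3) = Add(-3, Mul(-3, Pow(r, 2))))
Pow(Add(29, Function('t')(-4)), 2) = Pow(Add(29, Add(-3, Mul(-3, Pow(-4, 2)))), 2) = Pow(Add(29, Add(-3, Mul(-3, 16))), 2) = Pow(Add(29, Add(-3, -48)), 2) = Pow(Add(29, -51), 2) = Pow(-22, 2) = 484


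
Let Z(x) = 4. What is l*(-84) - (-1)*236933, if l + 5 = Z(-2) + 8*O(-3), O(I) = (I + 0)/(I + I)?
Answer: 236681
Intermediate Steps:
O(I) = 1/2 (O(I) = I/((2*I)) = I*(1/(2*I)) = 1/2)
l = 3 (l = -5 + (4 + 8*(1/2)) = -5 + (4 + 4) = -5 + 8 = 3)
l*(-84) - (-1)*236933 = 3*(-84) - (-1)*236933 = -252 - 1*(-236933) = -252 + 236933 = 236681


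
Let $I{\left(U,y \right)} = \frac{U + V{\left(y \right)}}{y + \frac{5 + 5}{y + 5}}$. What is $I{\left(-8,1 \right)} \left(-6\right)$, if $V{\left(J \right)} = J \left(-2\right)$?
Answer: $\frac{45}{2} \approx 22.5$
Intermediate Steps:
$V{\left(J \right)} = - 2 J$
$I{\left(U,y \right)} = \frac{U - 2 y}{y + \frac{10}{5 + y}}$ ($I{\left(U,y \right)} = \frac{U - 2 y}{y + \frac{5 + 5}{y + 5}} = \frac{U - 2 y}{y + \frac{10}{5 + y}}$)
$I{\left(-8,1 \right)} \left(-6\right) = \frac{\left(-10\right) 1 - 2 \cdot 1^{2} + 5 \left(-8\right) - 8}{10 + 1^{2} + 5 \cdot 1} \left(-6\right) = \frac{-10 - 2 - 40 - 8}{10 + 1 + 5} \left(-6\right) = \frac{-10 - 2 - 40 - 8}{16} \left(-6\right) = \frac{1}{16} \left(-60\right) \left(-6\right) = \left(- \frac{15}{4}\right) \left(-6\right) = \frac{45}{2}$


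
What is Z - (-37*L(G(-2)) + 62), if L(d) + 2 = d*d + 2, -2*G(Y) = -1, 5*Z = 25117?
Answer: 99413/20 ≈ 4970.6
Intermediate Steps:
Z = 25117/5 (Z = (⅕)*25117 = 25117/5 ≈ 5023.4)
G(Y) = ½ (G(Y) = -½*(-1) = ½)
L(d) = d² (L(d) = -2 + (d*d + 2) = -2 + (d² + 2) = -2 + (2 + d²) = d²)
Z - (-37*L(G(-2)) + 62) = 25117/5 - (-37*(½)² + 62) = 25117/5 - (-37*¼ + 62) = 25117/5 - (-37/4 + 62) = 25117/5 - 1*211/4 = 25117/5 - 211/4 = 99413/20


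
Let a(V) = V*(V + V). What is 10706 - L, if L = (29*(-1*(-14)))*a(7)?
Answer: -29082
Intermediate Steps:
a(V) = 2*V² (a(V) = V*(2*V) = 2*V²)
L = 39788 (L = (29*(-1*(-14)))*(2*7²) = (29*14)*(2*49) = 406*98 = 39788)
10706 - L = 10706 - 1*39788 = 10706 - 39788 = -29082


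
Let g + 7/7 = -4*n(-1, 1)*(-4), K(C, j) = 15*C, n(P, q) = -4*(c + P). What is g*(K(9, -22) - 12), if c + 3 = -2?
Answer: 47109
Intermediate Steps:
c = -5 (c = -3 - 2 = -5)
n(P, q) = 20 - 4*P (n(P, q) = -4*(-5 + P) = 20 - 4*P)
g = 383 (g = -1 - 4*(20 - 4*(-1))*(-4) = -1 - 4*(20 + 4)*(-4) = -1 - 4*24*(-4) = -1 - 96*(-4) = -1 + 384 = 383)
g*(K(9, -22) - 12) = 383*(15*9 - 12) = 383*(135 - 12) = 383*123 = 47109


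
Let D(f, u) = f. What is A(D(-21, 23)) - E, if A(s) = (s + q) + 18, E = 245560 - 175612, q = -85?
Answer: -70036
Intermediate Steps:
E = 69948
A(s) = -67 + s (A(s) = (s - 85) + 18 = (-85 + s) + 18 = -67 + s)
A(D(-21, 23)) - E = (-67 - 21) - 1*69948 = -88 - 69948 = -70036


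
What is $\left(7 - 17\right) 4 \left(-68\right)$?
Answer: $2720$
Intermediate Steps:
$\left(7 - 17\right) 4 \left(-68\right) = \left(-10\right) 4 \left(-68\right) = \left(-40\right) \left(-68\right) = 2720$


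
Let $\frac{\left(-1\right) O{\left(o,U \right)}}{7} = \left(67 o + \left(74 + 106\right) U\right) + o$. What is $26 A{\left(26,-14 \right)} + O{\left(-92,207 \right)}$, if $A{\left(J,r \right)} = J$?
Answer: $-216352$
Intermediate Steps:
$O{\left(o,U \right)} = - 1260 U - 476 o$ ($O{\left(o,U \right)} = - 7 \left(\left(67 o + \left(74 + 106\right) U\right) + o\right) = - 7 \left(\left(67 o + 180 U\right) + o\right) = - 7 \left(68 o + 180 U\right) = - 1260 U - 476 o$)
$26 A{\left(26,-14 \right)} + O{\left(-92,207 \right)} = 26 \cdot 26 - 217028 = 676 + \left(-260820 + 43792\right) = 676 - 217028 = -216352$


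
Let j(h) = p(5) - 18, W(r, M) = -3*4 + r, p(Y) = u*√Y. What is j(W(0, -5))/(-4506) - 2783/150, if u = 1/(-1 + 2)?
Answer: -2089583/112650 - √5/4506 ≈ -18.550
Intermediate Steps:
u = 1 (u = 1/1 = 1)
p(Y) = √Y (p(Y) = 1*√Y = √Y)
W(r, M) = -12 + r
j(h) = -18 + √5 (j(h) = √5 - 18 = -18 + √5)
j(W(0, -5))/(-4506) - 2783/150 = (-18 + √5)/(-4506) - 2783/150 = (-18 + √5)*(-1/4506) - 2783*1/150 = (3/751 - √5/4506) - 2783/150 = -2089583/112650 - √5/4506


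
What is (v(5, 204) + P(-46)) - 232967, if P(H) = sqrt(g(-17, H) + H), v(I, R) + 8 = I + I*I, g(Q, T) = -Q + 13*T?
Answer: -232945 + I*sqrt(627) ≈ -2.3295e+5 + 25.04*I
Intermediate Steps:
v(I, R) = -8 + I + I**2 (v(I, R) = -8 + (I + I*I) = -8 + (I + I**2) = -8 + I + I**2)
P(H) = sqrt(17 + 14*H) (P(H) = sqrt((-1*(-17) + 13*H) + H) = sqrt((17 + 13*H) + H) = sqrt(17 + 14*H))
(v(5, 204) + P(-46)) - 232967 = ((-8 + 5 + 5**2) + sqrt(17 + 14*(-46))) - 232967 = ((-8 + 5 + 25) + sqrt(17 - 644)) - 232967 = (22 + sqrt(-627)) - 232967 = (22 + I*sqrt(627)) - 232967 = -232945 + I*sqrt(627)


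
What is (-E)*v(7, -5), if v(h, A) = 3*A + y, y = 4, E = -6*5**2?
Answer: -1650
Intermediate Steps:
E = -150 (E = -6*25 = -150)
v(h, A) = 4 + 3*A (v(h, A) = 3*A + 4 = 4 + 3*A)
(-E)*v(7, -5) = (-1*(-150))*(4 + 3*(-5)) = 150*(4 - 15) = 150*(-11) = -1650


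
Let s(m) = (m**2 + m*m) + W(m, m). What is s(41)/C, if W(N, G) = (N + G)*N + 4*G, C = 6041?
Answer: 984/863 ≈ 1.1402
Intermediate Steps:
W(N, G) = 4*G + N*(G + N) (W(N, G) = (G + N)*N + 4*G = N*(G + N) + 4*G = 4*G + N*(G + N))
s(m) = 4*m + 4*m**2 (s(m) = (m**2 + m*m) + (m**2 + 4*m + m*m) = (m**2 + m**2) + (m**2 + 4*m + m**2) = 2*m**2 + (2*m**2 + 4*m) = 4*m + 4*m**2)
s(41)/C = (4*41*(1 + 41))/6041 = (4*41*42)*(1/6041) = 6888*(1/6041) = 984/863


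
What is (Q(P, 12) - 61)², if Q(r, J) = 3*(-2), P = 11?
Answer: 4489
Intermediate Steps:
Q(r, J) = -6
(Q(P, 12) - 61)² = (-6 - 61)² = (-67)² = 4489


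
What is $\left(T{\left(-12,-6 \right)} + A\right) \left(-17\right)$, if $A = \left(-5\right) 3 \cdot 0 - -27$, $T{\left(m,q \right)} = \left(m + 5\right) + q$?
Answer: $-238$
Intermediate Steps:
$T{\left(m,q \right)} = 5 + m + q$ ($T{\left(m,q \right)} = \left(5 + m\right) + q = 5 + m + q$)
$A = 27$ ($A = \left(-15\right) 0 + 27 = 0 + 27 = 27$)
$\left(T{\left(-12,-6 \right)} + A\right) \left(-17\right) = \left(\left(5 - 12 - 6\right) + 27\right) \left(-17\right) = \left(-13 + 27\right) \left(-17\right) = 14 \left(-17\right) = -238$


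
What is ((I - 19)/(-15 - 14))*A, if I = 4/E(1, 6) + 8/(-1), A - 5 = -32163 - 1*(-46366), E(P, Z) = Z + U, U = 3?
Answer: 1131904/87 ≈ 13010.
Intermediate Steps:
E(P, Z) = 3 + Z (E(P, Z) = Z + 3 = 3 + Z)
A = 14208 (A = 5 + (-32163 - 1*(-46366)) = 5 + (-32163 + 46366) = 5 + 14203 = 14208)
I = -68/9 (I = 4/(3 + 6) + 8/(-1) = 4/9 + 8*(-1) = 4*(1/9) - 8 = 4/9 - 8 = -68/9 ≈ -7.5556)
((I - 19)/(-15 - 14))*A = ((-68/9 - 19)/(-15 - 14))*14208 = -239/9/(-29)*14208 = -239/9*(-1/29)*14208 = (239/261)*14208 = 1131904/87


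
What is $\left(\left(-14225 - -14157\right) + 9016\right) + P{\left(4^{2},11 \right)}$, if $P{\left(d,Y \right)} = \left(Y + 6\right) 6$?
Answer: $9050$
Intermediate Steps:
$P{\left(d,Y \right)} = 36 + 6 Y$ ($P{\left(d,Y \right)} = \left(6 + Y\right) 6 = 36 + 6 Y$)
$\left(\left(-14225 - -14157\right) + 9016\right) + P{\left(4^{2},11 \right)} = \left(\left(-14225 - -14157\right) + 9016\right) + \left(36 + 6 \cdot 11\right) = \left(\left(-14225 + 14157\right) + 9016\right) + \left(36 + 66\right) = \left(-68 + 9016\right) + 102 = 8948 + 102 = 9050$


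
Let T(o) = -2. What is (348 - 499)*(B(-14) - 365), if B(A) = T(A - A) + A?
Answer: 57531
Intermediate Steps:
B(A) = -2 + A
(348 - 499)*(B(-14) - 365) = (348 - 499)*((-2 - 14) - 365) = -151*(-16 - 365) = -151*(-381) = 57531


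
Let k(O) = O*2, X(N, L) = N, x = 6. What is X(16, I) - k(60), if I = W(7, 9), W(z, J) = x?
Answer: -104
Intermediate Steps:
W(z, J) = 6
I = 6
k(O) = 2*O
X(16, I) - k(60) = 16 - 2*60 = 16 - 1*120 = 16 - 120 = -104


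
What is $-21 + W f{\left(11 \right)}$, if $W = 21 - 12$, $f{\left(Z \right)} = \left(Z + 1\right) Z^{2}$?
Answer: $13047$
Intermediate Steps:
$f{\left(Z \right)} = Z^{2} \left(1 + Z\right)$ ($f{\left(Z \right)} = \left(1 + Z\right) Z^{2} = Z^{2} \left(1 + Z\right)$)
$W = 9$ ($W = 21 - 12 = 9$)
$-21 + W f{\left(11 \right)} = -21 + 9 \cdot 11^{2} \left(1 + 11\right) = -21 + 9 \cdot 121 \cdot 12 = -21 + 9 \cdot 1452 = -21 + 13068 = 13047$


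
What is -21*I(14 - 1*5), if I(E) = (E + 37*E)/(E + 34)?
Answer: -7182/43 ≈ -167.02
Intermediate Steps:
I(E) = 38*E/(34 + E) (I(E) = (38*E)/(34 + E) = 38*E/(34 + E))
-21*I(14 - 1*5) = -798*(14 - 1*5)/(34 + (14 - 1*5)) = -798*(14 - 5)/(34 + (14 - 5)) = -798*9/(34 + 9) = -798*9/43 = -21*342/43 = -7182/43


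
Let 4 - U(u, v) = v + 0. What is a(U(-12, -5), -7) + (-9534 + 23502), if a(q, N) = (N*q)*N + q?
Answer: 14418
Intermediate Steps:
U(u, v) = 4 - v (U(u, v) = 4 - (v + 0) = 4 - v)
a(q, N) = q + q*N**2 (a(q, N) = q*N**2 + q = q + q*N**2)
a(U(-12, -5), -7) + (-9534 + 23502) = (4 - 1*(-5))*(1 + (-7)**2) + (-9534 + 23502) = (4 + 5)*(1 + 49) + 13968 = 9*50 + 13968 = 450 + 13968 = 14418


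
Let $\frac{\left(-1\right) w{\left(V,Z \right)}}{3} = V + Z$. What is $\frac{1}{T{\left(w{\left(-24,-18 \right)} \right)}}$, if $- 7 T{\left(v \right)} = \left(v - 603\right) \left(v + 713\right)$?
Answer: $\frac{7}{400203} \approx 1.7491 \cdot 10^{-5}$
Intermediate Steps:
$w{\left(V,Z \right)} = - 3 V - 3 Z$ ($w{\left(V,Z \right)} = - 3 \left(V + Z\right) = - 3 V - 3 Z$)
$T{\left(v \right)} = - \frac{\left(-603 + v\right) \left(713 + v\right)}{7}$ ($T{\left(v \right)} = - \frac{\left(v - 603\right) \left(v + 713\right)}{7} = - \frac{\left(-603 + v\right) \left(713 + v\right)}{7}$)
$\frac{1}{T{\left(w{\left(-24,-18 \right)} \right)}} = \frac{1}{\frac{429939}{7} - \frac{110 \left(\left(-3\right) \left(-24\right) - -54\right)}{7} - \frac{\left(\left(-3\right) \left(-24\right) - -54\right)^{2}}{7}} = \frac{1}{\frac{429939}{7} - \frac{110 \left(72 + 54\right)}{7} - \frac{\left(72 + 54\right)^{2}}{7}} = \frac{1}{\frac{429939}{7} - 1980 - \frac{126^{2}}{7}} = \frac{1}{\frac{429939}{7} - 1980 - 2268} = \frac{1}{\frac{400203}{7}} = \frac{7}{400203}$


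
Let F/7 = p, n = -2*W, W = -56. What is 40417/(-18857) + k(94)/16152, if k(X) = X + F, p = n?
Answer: -318129469/152289132 ≈ -2.0890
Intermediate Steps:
n = 112 (n = -2*(-56) = 112)
p = 112
F = 784 (F = 7*112 = 784)
k(X) = 784 + X (k(X) = X + 784 = 784 + X)
40417/(-18857) + k(94)/16152 = 40417/(-18857) + (784 + 94)/16152 = 40417*(-1/18857) + 878*(1/16152) = -40417/18857 + 439/8076 = -318129469/152289132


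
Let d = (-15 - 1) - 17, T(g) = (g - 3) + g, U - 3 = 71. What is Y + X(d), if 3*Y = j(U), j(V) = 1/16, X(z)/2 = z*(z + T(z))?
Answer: 323137/48 ≈ 6732.0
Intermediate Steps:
U = 74 (U = 3 + 71 = 74)
T(g) = -3 + 2*g (T(g) = (-3 + g) + g = -3 + 2*g)
d = -33 (d = -16 - 17 = -33)
X(z) = 2*z*(-3 + 3*z) (X(z) = 2*(z*(z + (-3 + 2*z))) = 2*(z*(-3 + 3*z)) = 2*z*(-3 + 3*z))
j(V) = 1/16
Y = 1/48 (Y = (1/3)*(1/16) = 1/48 ≈ 0.020833)
Y + X(d) = 1/48 + 6*(-33)*(-1 - 33) = 1/48 + 6*(-33)*(-34) = 1/48 + 6732 = 323137/48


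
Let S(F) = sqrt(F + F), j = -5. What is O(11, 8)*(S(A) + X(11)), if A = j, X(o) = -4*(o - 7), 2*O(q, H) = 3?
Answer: -24 + 3*I*sqrt(10)/2 ≈ -24.0 + 4.7434*I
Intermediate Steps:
O(q, H) = 3/2 (O(q, H) = (1/2)*3 = 3/2)
X(o) = 28 - 4*o (X(o) = -4*(-7 + o) = 28 - 4*o)
A = -5
S(F) = sqrt(2)*sqrt(F) (S(F) = sqrt(2*F) = sqrt(2)*sqrt(F))
O(11, 8)*(S(A) + X(11)) = 3*(sqrt(2)*sqrt(-5) + (28 - 4*11))/2 = 3*(sqrt(2)*(I*sqrt(5)) + (28 - 44))/2 = 3*(I*sqrt(10) - 16)/2 = 3*(-16 + I*sqrt(10))/2 = -24 + 3*I*sqrt(10)/2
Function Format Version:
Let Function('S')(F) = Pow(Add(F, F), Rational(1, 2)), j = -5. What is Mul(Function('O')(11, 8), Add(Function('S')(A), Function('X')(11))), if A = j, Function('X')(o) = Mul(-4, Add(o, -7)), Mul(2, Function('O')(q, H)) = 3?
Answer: Add(-24, Mul(Rational(3, 2), I, Pow(10, Rational(1, 2)))) ≈ Add(-24.000, Mul(4.7434, I))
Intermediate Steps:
Function('O')(q, H) = Rational(3, 2) (Function('O')(q, H) = Mul(Rational(1, 2), 3) = Rational(3, 2))
Function('X')(o) = Add(28, Mul(-4, o)) (Function('X')(o) = Mul(-4, Add(-7, o)) = Add(28, Mul(-4, o)))
A = -5
Function('S')(F) = Mul(Pow(2, Rational(1, 2)), Pow(F, Rational(1, 2))) (Function('S')(F) = Pow(Mul(2, F), Rational(1, 2)) = Mul(Pow(2, Rational(1, 2)), Pow(F, Rational(1, 2))))
Mul(Function('O')(11, 8), Add(Function('S')(A), Function('X')(11))) = Mul(Rational(3, 2), Add(Mul(Pow(2, Rational(1, 2)), Pow(-5, Rational(1, 2))), Add(28, Mul(-4, 11)))) = Mul(Rational(3, 2), Add(Mul(Pow(2, Rational(1, 2)), Mul(I, Pow(5, Rational(1, 2)))), Add(28, -44))) = Mul(Rational(3, 2), Add(Mul(I, Pow(10, Rational(1, 2))), -16)) = Mul(Rational(3, 2), Add(-16, Mul(I, Pow(10, Rational(1, 2))))) = Add(-24, Mul(Rational(3, 2), I, Pow(10, Rational(1, 2))))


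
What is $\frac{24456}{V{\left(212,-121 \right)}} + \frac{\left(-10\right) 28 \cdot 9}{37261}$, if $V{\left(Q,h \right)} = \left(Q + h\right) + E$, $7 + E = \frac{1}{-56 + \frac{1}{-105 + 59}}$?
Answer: $\frac{167697056628}{576007153} \approx 291.14$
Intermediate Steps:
$E = - \frac{18085}{2577}$ ($E = -7 + \frac{1}{-56 + \frac{1}{-105 + 59}} = -7 + \frac{1}{-56 + \frac{1}{-46}} = -7 + \frac{1}{-56 - \frac{1}{46}} = -7 + \frac{1}{- \frac{2577}{46}} = -7 - \frac{46}{2577} = - \frac{18085}{2577} \approx -7.0179$)
$V{\left(Q,h \right)} = - \frac{18085}{2577} + Q + h$ ($V{\left(Q,h \right)} = \left(Q + h\right) - \frac{18085}{2577} = - \frac{18085}{2577} + Q + h$)
$\frac{24456}{V{\left(212,-121 \right)}} + \frac{\left(-10\right) 28 \cdot 9}{37261} = \frac{24456}{- \frac{18085}{2577} + 212 - 121} + \frac{\left(-10\right) 28 \cdot 9}{37261} = \frac{24456}{\frac{216422}{2577}} + \left(-280\right) 9 \cdot \frac{1}{37261} = 24456 \cdot \frac{2577}{216422} - \frac{360}{5323} = \frac{31511556}{108211} - \frac{360}{5323} = \frac{167697056628}{576007153}$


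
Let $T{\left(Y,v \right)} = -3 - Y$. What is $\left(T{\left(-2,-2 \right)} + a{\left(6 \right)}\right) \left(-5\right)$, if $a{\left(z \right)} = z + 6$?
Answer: $-55$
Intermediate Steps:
$a{\left(z \right)} = 6 + z$
$\left(T{\left(-2,-2 \right)} + a{\left(6 \right)}\right) \left(-5\right) = \left(\left(-3 - -2\right) + \left(6 + 6\right)\right) \left(-5\right) = \left(\left(-3 + 2\right) + 12\right) \left(-5\right) = \left(-1 + 12\right) \left(-5\right) = 11 \left(-5\right) = -55$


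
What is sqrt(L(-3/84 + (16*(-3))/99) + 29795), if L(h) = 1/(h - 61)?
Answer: sqrt(96278140650095)/56845 ≈ 172.61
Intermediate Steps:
L(h) = 1/(-61 + h)
sqrt(L(-3/84 + (16*(-3))/99) + 29795) = sqrt(1/(-61 + (-3/84 + (16*(-3))/99)) + 29795) = sqrt(1/(-61 + (-3*1/84 - 48*1/99)) + 29795) = sqrt(1/(-61 + (-1/28 - 16/33)) + 29795) = sqrt(1/(-61 - 481/924) + 29795) = sqrt(1/(-56845/924) + 29795) = sqrt(-924/56845 + 29795) = sqrt(1693695851/56845) = sqrt(96278140650095)/56845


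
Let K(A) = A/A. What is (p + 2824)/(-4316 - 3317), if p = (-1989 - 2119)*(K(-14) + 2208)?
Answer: 9071748/7633 ≈ 1188.5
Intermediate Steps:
K(A) = 1
p = -9074572 (p = (-1989 - 2119)*(1 + 2208) = -4108*2209 = -9074572)
(p + 2824)/(-4316 - 3317) = (-9074572 + 2824)/(-4316 - 3317) = -9071748/(-7633) = -9071748*(-1/7633) = 9071748/7633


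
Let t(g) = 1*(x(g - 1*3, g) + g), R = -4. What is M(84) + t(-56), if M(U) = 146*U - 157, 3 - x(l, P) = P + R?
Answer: 12114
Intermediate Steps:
x(l, P) = 7 - P (x(l, P) = 3 - (P - 4) = 3 - (-4 + P) = 3 + (4 - P) = 7 - P)
M(U) = -157 + 146*U
t(g) = 7 (t(g) = 1*((7 - g) + g) = 1*7 = 7)
M(84) + t(-56) = (-157 + 146*84) + 7 = (-157 + 12264) + 7 = 12107 + 7 = 12114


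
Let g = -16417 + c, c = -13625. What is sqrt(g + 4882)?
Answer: 2*I*sqrt(6290) ≈ 158.62*I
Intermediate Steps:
g = -30042 (g = -16417 - 13625 = -30042)
sqrt(g + 4882) = sqrt(-30042 + 4882) = sqrt(-25160) = 2*I*sqrt(6290)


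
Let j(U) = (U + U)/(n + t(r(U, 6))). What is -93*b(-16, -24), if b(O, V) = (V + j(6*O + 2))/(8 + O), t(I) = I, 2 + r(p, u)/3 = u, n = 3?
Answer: -4247/10 ≈ -424.70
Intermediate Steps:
r(p, u) = -6 + 3*u
j(U) = 2*U/15 (j(U) = (U + U)/(3 + (-6 + 3*6)) = (2*U)/(3 + (-6 + 18)) = (2*U)/(3 + 12) = (2*U)/15 = (2*U)*(1/15) = 2*U/15)
b(O, V) = (4/15 + V + 4*O/5)/(8 + O) (b(O, V) = (V + 2*(6*O + 2)/15)/(8 + O) = (V + 2*(2 + 6*O)/15)/(8 + O) = (V + (4/15 + 4*O/5))/(8 + O) = (4/15 + V + 4*O/5)/(8 + O))
-93*b(-16, -24) = -31*(4 + 12*(-16) + 15*(-24))/(5*(8 - 16)) = -31*(4 - 192 - 360)/(5*(-8)) = -31*(-1)*(-548)/(5*8) = -93*137/30 = -4247/10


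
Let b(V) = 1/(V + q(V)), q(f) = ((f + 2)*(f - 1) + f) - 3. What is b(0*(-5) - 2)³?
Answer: -1/343 ≈ -0.0029155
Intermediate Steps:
q(f) = -3 + f + (-1 + f)*(2 + f) (q(f) = ((2 + f)*(-1 + f) + f) - 3 = ((-1 + f)*(2 + f) + f) - 3 = (f + (-1 + f)*(2 + f)) - 3 = -3 + f + (-1 + f)*(2 + f))
b(V) = 1/(-5 + V² + 3*V) (b(V) = 1/(V + (-5 + V² + 2*V)) = 1/(-5 + V² + 3*V))
b(0*(-5) - 2)³ = (1/(-5 + (0*(-5) - 2)² + 3*(0*(-5) - 2)))³ = (1/(-5 + (0 - 2)² + 3*(0 - 2)))³ = (1/(-5 + (-2)² + 3*(-2)))³ = (1/(-5 + 4 - 6))³ = (1/(-7))³ = (-⅐)³ = -1/343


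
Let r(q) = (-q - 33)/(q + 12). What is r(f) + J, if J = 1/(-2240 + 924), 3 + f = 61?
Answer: -8559/6580 ≈ -1.3008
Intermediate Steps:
f = 58 (f = -3 + 61 = 58)
r(q) = (-33 - q)/(12 + q)
J = -1/1316 (J = 1/(-1316) = -1/1316 ≈ -0.00075988)
r(f) + J = (-33 - 1*58)/(12 + 58) - 1/1316 = (-33 - 58)/70 - 1/1316 = (1/70)*(-91) - 1/1316 = -13/10 - 1/1316 = -8559/6580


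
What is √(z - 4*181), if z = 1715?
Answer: √991 ≈ 31.480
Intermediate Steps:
√(z - 4*181) = √(1715 - 4*181) = √(1715 - 724) = √991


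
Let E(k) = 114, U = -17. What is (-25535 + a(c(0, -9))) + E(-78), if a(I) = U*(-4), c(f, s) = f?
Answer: -25353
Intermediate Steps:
a(I) = 68 (a(I) = -17*(-4) = 68)
(-25535 + a(c(0, -9))) + E(-78) = (-25535 + 68) + 114 = -25467 + 114 = -25353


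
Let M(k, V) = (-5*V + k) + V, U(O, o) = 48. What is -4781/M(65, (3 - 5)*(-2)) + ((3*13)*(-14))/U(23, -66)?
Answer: -6101/56 ≈ -108.95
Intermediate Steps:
M(k, V) = k - 4*V (M(k, V) = (k - 5*V) + V = k - 4*V)
-4781/M(65, (3 - 5)*(-2)) + ((3*13)*(-14))/U(23, -66) = -4781/(65 - 4*(3 - 5)*(-2)) + ((3*13)*(-14))/48 = -4781/(65 - (-8)*(-2)) + (39*(-14))*(1/48) = -4781/(65 - 4*4) - 546*1/48 = -4781/(65 - 16) - 91/8 = -4781/49 - 91/8 = -4781*1/49 - 91/8 = -683/7 - 91/8 = -6101/56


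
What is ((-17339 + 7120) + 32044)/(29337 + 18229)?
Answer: 21825/47566 ≈ 0.45884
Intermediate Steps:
((-17339 + 7120) + 32044)/(29337 + 18229) = (-10219 + 32044)/47566 = 21825*(1/47566) = 21825/47566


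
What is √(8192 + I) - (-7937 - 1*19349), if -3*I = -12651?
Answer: 27286 + √12409 ≈ 27397.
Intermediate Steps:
I = 4217 (I = -⅓*(-12651) = 4217)
√(8192 + I) - (-7937 - 1*19349) = √(8192 + 4217) - (-7937 - 1*19349) = √12409 - (-7937 - 19349) = √12409 - 1*(-27286) = √12409 + 27286 = 27286 + √12409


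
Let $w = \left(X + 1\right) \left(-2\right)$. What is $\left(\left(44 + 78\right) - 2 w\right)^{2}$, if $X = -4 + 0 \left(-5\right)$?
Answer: $12100$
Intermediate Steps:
$X = -4$ ($X = -4 + 0 = -4$)
$w = 6$ ($w = \left(-4 + 1\right) \left(-2\right) = \left(-3\right) \left(-2\right) = 6$)
$\left(\left(44 + 78\right) - 2 w\right)^{2} = \left(\left(44 + 78\right) - 12\right)^{2} = \left(122 - 12\right)^{2} = 110^{2} = 12100$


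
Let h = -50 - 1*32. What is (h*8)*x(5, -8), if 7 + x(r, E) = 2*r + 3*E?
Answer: 13776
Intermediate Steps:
h = -82 (h = -50 - 32 = -82)
x(r, E) = -7 + 2*r + 3*E (x(r, E) = -7 + (2*r + 3*E) = -7 + 2*r + 3*E)
(h*8)*x(5, -8) = (-82*8)*(-7 + 2*5 + 3*(-8)) = -656*(-7 + 10 - 24) = -656*(-21) = 13776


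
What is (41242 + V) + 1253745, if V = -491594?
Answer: 803393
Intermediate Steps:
(41242 + V) + 1253745 = (41242 - 491594) + 1253745 = -450352 + 1253745 = 803393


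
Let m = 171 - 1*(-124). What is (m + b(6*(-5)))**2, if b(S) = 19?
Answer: 98596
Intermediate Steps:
m = 295 (m = 171 + 124 = 295)
(m + b(6*(-5)))**2 = (295 + 19)**2 = 314**2 = 98596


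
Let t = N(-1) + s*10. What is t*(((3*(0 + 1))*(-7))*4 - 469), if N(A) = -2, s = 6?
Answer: -32074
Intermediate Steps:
t = 58 (t = -2 + 6*10 = -2 + 60 = 58)
t*(((3*(0 + 1))*(-7))*4 - 469) = 58*(((3*(0 + 1))*(-7))*4 - 469) = 58*(((3*1)*(-7))*4 - 469) = 58*((3*(-7))*4 - 469) = 58*(-21*4 - 469) = 58*(-84 - 469) = 58*(-553) = -32074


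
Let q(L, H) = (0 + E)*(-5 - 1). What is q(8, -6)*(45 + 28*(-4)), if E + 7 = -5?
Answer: -4824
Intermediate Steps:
E = -12 (E = -7 - 5 = -12)
q(L, H) = 72 (q(L, H) = (0 - 12)*(-5 - 1) = -12*(-6) = 72)
q(8, -6)*(45 + 28*(-4)) = 72*(45 + 28*(-4)) = 72*(45 - 112) = 72*(-67) = -4824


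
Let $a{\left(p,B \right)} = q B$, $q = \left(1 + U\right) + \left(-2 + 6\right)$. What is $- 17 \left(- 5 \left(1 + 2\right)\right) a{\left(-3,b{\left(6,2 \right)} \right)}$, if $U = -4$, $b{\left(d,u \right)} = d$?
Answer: $1530$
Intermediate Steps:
$q = 1$ ($q = \left(1 - 4\right) + \left(-2 + 6\right) = -3 + 4 = 1$)
$a{\left(p,B \right)} = B$ ($a{\left(p,B \right)} = 1 B = B$)
$- 17 \left(- 5 \left(1 + 2\right)\right) a{\left(-3,b{\left(6,2 \right)} \right)} = - 17 \left(- 5 \left(1 + 2\right)\right) 6 = - 17 \left(\left(-5\right) 3\right) 6 = \left(-17\right) \left(-15\right) 6 = 255 \cdot 6 = 1530$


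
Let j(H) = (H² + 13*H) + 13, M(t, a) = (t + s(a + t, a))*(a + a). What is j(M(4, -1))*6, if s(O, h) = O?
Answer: 162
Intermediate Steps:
M(t, a) = 2*a*(a + 2*t) (M(t, a) = (t + (a + t))*(a + a) = (a + 2*t)*(2*a) = 2*a*(a + 2*t))
j(H) = 13 + H² + 13*H
j(M(4, -1))*6 = (13 + (2*(-1)*(-1 + 2*4))² + 13*(2*(-1)*(-1 + 2*4)))*6 = (13 + (2*(-1)*(-1 + 8))² + 13*(2*(-1)*(-1 + 8)))*6 = (13 + (2*(-1)*7)² + 13*(2*(-1)*7))*6 = (13 + (-14)² + 13*(-14))*6 = (13 + 196 - 182)*6 = 27*6 = 162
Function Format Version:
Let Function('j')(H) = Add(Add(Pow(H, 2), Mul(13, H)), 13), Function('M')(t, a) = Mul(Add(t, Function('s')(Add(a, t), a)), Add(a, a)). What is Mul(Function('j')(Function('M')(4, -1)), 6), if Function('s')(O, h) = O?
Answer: 162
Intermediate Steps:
Function('M')(t, a) = Mul(2, a, Add(a, Mul(2, t))) (Function('M')(t, a) = Mul(Add(t, Add(a, t)), Add(a, a)) = Mul(Add(a, Mul(2, t)), Mul(2, a)) = Mul(2, a, Add(a, Mul(2, t))))
Function('j')(H) = Add(13, Pow(H, 2), Mul(13, H))
Mul(Function('j')(Function('M')(4, -1)), 6) = Mul(Add(13, Pow(Mul(2, -1, Add(-1, Mul(2, 4))), 2), Mul(13, Mul(2, -1, Add(-1, Mul(2, 4))))), 6) = Mul(Add(13, Pow(Mul(2, -1, Add(-1, 8)), 2), Mul(13, Mul(2, -1, Add(-1, 8)))), 6) = Mul(Add(13, Pow(Mul(2, -1, 7), 2), Mul(13, Mul(2, -1, 7))), 6) = Mul(Add(13, Pow(-14, 2), Mul(13, -14)), 6) = Mul(Add(13, 196, -182), 6) = Mul(27, 6) = 162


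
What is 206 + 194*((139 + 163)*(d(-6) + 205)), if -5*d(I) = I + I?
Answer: 60756786/5 ≈ 1.2151e+7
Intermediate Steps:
d(I) = -2*I/5 (d(I) = -(I + I)/5 = -2*I/5)
206 + 194*((139 + 163)*(d(-6) + 205)) = 206 + 194*((139 + 163)*(-⅖*(-6) + 205)) = 206 + 194*(302*(12/5 + 205)) = 206 + 194*(302*(1037/5)) = 206 + 194*(313174/5) = 206 + 60755756/5 = 60756786/5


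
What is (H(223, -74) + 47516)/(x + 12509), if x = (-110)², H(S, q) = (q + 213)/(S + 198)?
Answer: 6668125/3453463 ≈ 1.9309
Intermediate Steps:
H(S, q) = (213 + q)/(198 + S)
x = 12100
(H(223, -74) + 47516)/(x + 12509) = ((213 - 74)/(198 + 223) + 47516)/(12100 + 12509) = (139/421 + 47516)/24609 = ((1/421)*139 + 47516)*(1/24609) = (139/421 + 47516)*(1/24609) = (20004375/421)*(1/24609) = 6668125/3453463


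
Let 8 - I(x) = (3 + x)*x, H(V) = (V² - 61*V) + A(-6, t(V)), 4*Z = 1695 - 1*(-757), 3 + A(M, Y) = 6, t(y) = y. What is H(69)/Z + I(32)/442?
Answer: -218173/135473 ≈ -1.6105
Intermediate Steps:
A(M, Y) = 3 (A(M, Y) = -3 + 6 = 3)
Z = 613 (Z = (1695 - 1*(-757))/4 = (1695 + 757)/4 = (¼)*2452 = 613)
H(V) = 3 + V² - 61*V (H(V) = (V² - 61*V) + 3 = 3 + V² - 61*V)
I(x) = 8 - x*(3 + x) (I(x) = 8 - (3 + x)*x = 8 - x*(3 + x))
H(69)/Z + I(32)/442 = (3 + 69² - 61*69)/613 + (8 - 1*32² - 3*32)/442 = (3 + 4761 - 4209)*(1/613) + (8 - 1*1024 - 96)*(1/442) = 555*(1/613) + (8 - 1024 - 96)*(1/442) = 555/613 - 1112*1/442 = 555/613 - 556/221 = -218173/135473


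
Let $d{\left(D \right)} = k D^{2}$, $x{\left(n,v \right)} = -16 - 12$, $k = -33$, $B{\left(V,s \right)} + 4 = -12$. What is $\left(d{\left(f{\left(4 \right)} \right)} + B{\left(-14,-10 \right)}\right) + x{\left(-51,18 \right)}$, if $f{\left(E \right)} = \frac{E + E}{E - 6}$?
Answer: $-572$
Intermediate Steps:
$B{\left(V,s \right)} = -16$ ($B{\left(V,s \right)} = -4 - 12 = -16$)
$x{\left(n,v \right)} = -28$
$f{\left(E \right)} = \frac{2 E}{-6 + E}$
$d{\left(D \right)} = - 33 D^{2}$
$\left(d{\left(f{\left(4 \right)} \right)} + B{\left(-14,-10 \right)}\right) + x{\left(-51,18 \right)} = \left(- 33 \left(2 \cdot 4 \frac{1}{-6 + 4}\right)^{2} - 16\right) - 28 = \left(- 33 \left(2 \cdot 4 \frac{1}{-2}\right)^{2} - 16\right) - 28 = \left(- 33 \left(2 \cdot 4 \left(- \frac{1}{2}\right)\right)^{2} - 16\right) - 28 = \left(- 33 \left(-4\right)^{2} - 16\right) - 28 = \left(\left(-33\right) 16 - 16\right) - 28 = \left(-528 - 16\right) - 28 = -544 - 28 = -572$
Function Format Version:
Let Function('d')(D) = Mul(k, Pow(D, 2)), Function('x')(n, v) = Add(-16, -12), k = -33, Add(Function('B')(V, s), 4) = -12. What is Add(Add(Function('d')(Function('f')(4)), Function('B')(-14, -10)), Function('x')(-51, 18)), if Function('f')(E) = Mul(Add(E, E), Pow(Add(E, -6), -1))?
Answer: -572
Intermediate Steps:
Function('B')(V, s) = -16 (Function('B')(V, s) = Add(-4, -12) = -16)
Function('x')(n, v) = -28
Function('f')(E) = Mul(2, E, Pow(Add(-6, E), -1)) (Function('f')(E) = Mul(Mul(2, E), Pow(Add(-6, E), -1)) = Mul(2, E, Pow(Add(-6, E), -1)))
Function('d')(D) = Mul(-33, Pow(D, 2))
Add(Add(Function('d')(Function('f')(4)), Function('B')(-14, -10)), Function('x')(-51, 18)) = Add(Add(Mul(-33, Pow(Mul(2, 4, Pow(Add(-6, 4), -1)), 2)), -16), -28) = Add(Add(Mul(-33, Pow(Mul(2, 4, Pow(-2, -1)), 2)), -16), -28) = Add(Add(Mul(-33, Pow(Mul(2, 4, Rational(-1, 2)), 2)), -16), -28) = Add(Add(Mul(-33, Pow(-4, 2)), -16), -28) = Add(Add(Mul(-33, 16), -16), -28) = Add(Add(-528, -16), -28) = Add(-544, -28) = -572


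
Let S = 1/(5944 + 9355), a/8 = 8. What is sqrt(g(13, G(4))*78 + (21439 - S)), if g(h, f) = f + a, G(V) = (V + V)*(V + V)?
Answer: 2*sqrt(1838712135581)/15299 ≈ 177.27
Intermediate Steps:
a = 64 (a = 8*8 = 64)
G(V) = 4*V**2 (G(V) = (2*V)*(2*V) = 4*V**2)
g(h, f) = 64 + f (g(h, f) = f + 64 = 64 + f)
S = 1/15299 ≈ 6.5364e-5
sqrt(g(13, G(4))*78 + (21439 - S)) = sqrt((64 + 4*4**2)*78 + (21439 - 1*1/15299)) = sqrt((64 + 4*16)*78 + (21439 - 1/15299)) = sqrt((64 + 64)*78 + 327995260/15299) = sqrt(128*78 + 327995260/15299) = sqrt(9984 + 327995260/15299) = sqrt(480740476/15299) = 2*sqrt(1838712135581)/15299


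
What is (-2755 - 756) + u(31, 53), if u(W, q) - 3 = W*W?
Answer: -2547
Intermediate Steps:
u(W, q) = 3 + W² (u(W, q) = 3 + W*W = 3 + W²)
(-2755 - 756) + u(31, 53) = (-2755 - 756) + (3 + 31²) = -3511 + (3 + 961) = -3511 + 964 = -2547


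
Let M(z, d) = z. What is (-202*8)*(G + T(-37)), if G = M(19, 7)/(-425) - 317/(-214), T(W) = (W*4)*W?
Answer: -402523670072/45475 ≈ -8.8515e+6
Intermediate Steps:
T(W) = 4*W**2 (T(W) = (4*W)*W = 4*W**2)
G = 130659/90950 (G = 19/(-425) - 317/(-214) = 19*(-1/425) - 317*(-1/214) = -19/425 + 317/214 = 130659/90950 ≈ 1.4366)
(-202*8)*(G + T(-37)) = (-202*8)*(130659/90950 + 4*(-37)**2) = -1616*(130659/90950 + 4*1369) = -1616*(130659/90950 + 5476) = -1616*498172859/90950 = -402523670072/45475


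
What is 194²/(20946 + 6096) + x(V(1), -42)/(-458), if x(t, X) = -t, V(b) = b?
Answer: 8632165/6192618 ≈ 1.3939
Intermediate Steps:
194²/(20946 + 6096) + x(V(1), -42)/(-458) = 194²/(20946 + 6096) - 1*1/(-458) = 37636/27042 - 1*(-1/458) = 37636*(1/27042) + 1/458 = 18818/13521 + 1/458 = 8632165/6192618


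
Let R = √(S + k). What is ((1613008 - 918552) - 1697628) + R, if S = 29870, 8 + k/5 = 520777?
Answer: -1003172 + 9*√32515 ≈ -1.0015e+6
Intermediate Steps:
k = 2603845 (k = -40 + 5*520777 = -40 + 2603885 = 2603845)
R = 9*√32515 (R = √(29870 + 2603845) = √2633715 = 9*√32515 ≈ 1622.9)
((1613008 - 918552) - 1697628) + R = ((1613008 - 918552) - 1697628) + 9*√32515 = (694456 - 1697628) + 9*√32515 = -1003172 + 9*√32515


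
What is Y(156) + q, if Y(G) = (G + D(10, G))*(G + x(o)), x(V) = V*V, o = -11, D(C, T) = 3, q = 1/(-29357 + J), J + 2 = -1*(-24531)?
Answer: 212639603/4828 ≈ 44043.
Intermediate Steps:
J = 24529 (J = -2 - 1*(-24531) = -2 + 24531 = 24529)
q = -1/4828 (q = 1/(-29357 + 24529) = 1/(-4828) = -1/4828 ≈ -0.00020713)
x(V) = V²
Y(G) = (3 + G)*(121 + G) (Y(G) = (G + 3)*(G + (-11)²) = (3 + G)*(G + 121) = (3 + G)*(121 + G))
Y(156) + q = (363 + 156² + 124*156) - 1/4828 = (363 + 24336 + 19344) - 1/4828 = 44043 - 1/4828 = 212639603/4828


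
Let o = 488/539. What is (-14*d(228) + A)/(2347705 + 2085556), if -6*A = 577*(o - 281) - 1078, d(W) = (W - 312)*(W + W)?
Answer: 1821943213/14337166074 ≈ 0.12708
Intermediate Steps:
o = 488/539 (o = 488*(1/539) = 488/539 ≈ 0.90538)
d(W) = 2*W*(-312 + W) (d(W) = (-312 + W)*(2*W) = 2*W*(-312 + W))
A = 87691309/3234 (A = -(577*(488/539 - 281) - 1078)/6 = -(577*(-150971/539) - 1078)/6 = -(-87110267/539 - 1078)/6 = -1/6*(-87691309/539) = 87691309/3234 ≈ 27115.)
(-14*d(228) + A)/(2347705 + 2085556) = (-28*228*(-312 + 228) + 87691309/3234)/(2347705 + 2085556) = (-28*228*(-84) + 87691309/3234)/4433261 = (-14*(-38304) + 87691309/3234)*(1/4433261) = (536256 + 87691309/3234)*(1/4433261) = (1821943213/3234)*(1/4433261) = 1821943213/14337166074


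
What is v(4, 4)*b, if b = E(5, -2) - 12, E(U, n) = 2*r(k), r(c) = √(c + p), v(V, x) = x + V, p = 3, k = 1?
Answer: -64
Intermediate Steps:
v(V, x) = V + x
r(c) = √(3 + c) (r(c) = √(c + 3) = √(3 + c))
E(U, n) = 4 (E(U, n) = 2*√(3 + 1) = 2*√4 = 2*2 = 4)
b = -8 (b = 4 - 12 = -8)
v(4, 4)*b = (4 + 4)*(-8) = 8*(-8) = -64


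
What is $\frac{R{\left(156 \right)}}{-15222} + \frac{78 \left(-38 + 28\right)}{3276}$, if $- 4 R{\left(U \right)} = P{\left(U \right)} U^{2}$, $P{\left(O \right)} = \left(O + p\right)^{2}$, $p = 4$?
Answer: $\frac{545113715}{53277} \approx 10232.0$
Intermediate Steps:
$P{\left(O \right)} = \left(4 + O\right)^{2}$ ($P{\left(O \right)} = \left(O + 4\right)^{2} = \left(4 + O\right)^{2}$)
$R{\left(U \right)} = - \frac{U^{2} \left(4 + U\right)^{2}}{4}$ ($R{\left(U \right)} = - \frac{\left(4 + U\right)^{2} U^{2}}{4} = - \frac{U^{2} \left(4 + U\right)^{2}}{4}$)
$\frac{R{\left(156 \right)}}{-15222} + \frac{78 \left(-38 + 28\right)}{3276} = \frac{\left(- \frac{1}{4}\right) 156^{2} \left(4 + 156\right)^{2}}{-15222} + \frac{78 \left(-38 + 28\right)}{3276} = \left(- \frac{1}{4}\right) 24336 \cdot 160^{2} \left(- \frac{1}{15222}\right) + 78 \left(-10\right) \frac{1}{3276} = \left(- \frac{1}{4}\right) 24336 \cdot 25600 \left(- \frac{1}{15222}\right) - \frac{5}{21} = \left(-155750400\right) \left(- \frac{1}{15222}\right) - \frac{5}{21} = \frac{25958400}{2537} - \frac{5}{21} = \frac{545113715}{53277}$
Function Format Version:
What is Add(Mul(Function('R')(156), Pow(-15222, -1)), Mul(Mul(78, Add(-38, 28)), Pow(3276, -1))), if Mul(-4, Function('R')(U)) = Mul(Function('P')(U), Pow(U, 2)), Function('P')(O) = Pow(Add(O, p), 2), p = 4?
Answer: Rational(545113715, 53277) ≈ 10232.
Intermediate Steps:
Function('P')(O) = Pow(Add(4, O), 2) (Function('P')(O) = Pow(Add(O, 4), 2) = Pow(Add(4, O), 2))
Function('R')(U) = Mul(Rational(-1, 4), Pow(U, 2), Pow(Add(4, U), 2)) (Function('R')(U) = Mul(Rational(-1, 4), Mul(Pow(Add(4, U), 2), Pow(U, 2))) = Mul(Rational(-1, 4), Mul(Pow(U, 2), Pow(Add(4, U), 2))) = Mul(Rational(-1, 4), Pow(U, 2), Pow(Add(4, U), 2)))
Add(Mul(Function('R')(156), Pow(-15222, -1)), Mul(Mul(78, Add(-38, 28)), Pow(3276, -1))) = Add(Mul(Mul(Rational(-1, 4), Pow(156, 2), Pow(Add(4, 156), 2)), Pow(-15222, -1)), Mul(Mul(78, Add(-38, 28)), Pow(3276, -1))) = Add(Mul(Mul(Rational(-1, 4), 24336, Pow(160, 2)), Rational(-1, 15222)), Mul(Mul(78, -10), Rational(1, 3276))) = Add(Mul(Mul(Rational(-1, 4), 24336, 25600), Rational(-1, 15222)), Mul(-780, Rational(1, 3276))) = Add(Mul(-155750400, Rational(-1, 15222)), Rational(-5, 21)) = Add(Rational(25958400, 2537), Rational(-5, 21)) = Rational(545113715, 53277)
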